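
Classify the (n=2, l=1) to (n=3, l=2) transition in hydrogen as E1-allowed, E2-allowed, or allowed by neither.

E1

Δl = 2 − 1 = +1; l_i + l_f = 3.
E1 (Δl = ±1): satisfied.
E2 (Δl = 0,±2, l_i+l_f ≥ 2): not satisfied.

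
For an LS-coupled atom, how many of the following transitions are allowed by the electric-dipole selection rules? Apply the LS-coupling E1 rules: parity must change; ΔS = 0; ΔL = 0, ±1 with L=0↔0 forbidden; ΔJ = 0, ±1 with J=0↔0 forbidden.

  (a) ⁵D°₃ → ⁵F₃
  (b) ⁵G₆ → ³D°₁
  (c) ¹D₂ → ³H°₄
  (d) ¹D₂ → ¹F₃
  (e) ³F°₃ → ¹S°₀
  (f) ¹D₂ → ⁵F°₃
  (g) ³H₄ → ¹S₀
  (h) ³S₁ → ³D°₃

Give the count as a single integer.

1

(a) allowed
(b) forbidden (ΔS, ΔL, ΔJ fail)
(c) forbidden (ΔS, ΔL, ΔJ fail)
(d) forbidden (parity fails)
(e) forbidden (parity, ΔS, ΔL, ΔJ fail)
(f) forbidden (ΔS fails)
(g) forbidden (parity, ΔS, ΔL, ΔJ fail)
(h) forbidden (ΔL, ΔJ fail)
Total allowed: 1 of 8.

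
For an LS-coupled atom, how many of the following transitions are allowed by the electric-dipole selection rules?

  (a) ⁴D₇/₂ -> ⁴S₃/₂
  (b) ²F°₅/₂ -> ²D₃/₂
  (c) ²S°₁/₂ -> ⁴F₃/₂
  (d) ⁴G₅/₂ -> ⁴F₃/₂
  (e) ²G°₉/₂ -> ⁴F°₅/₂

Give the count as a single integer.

1

(a) forbidden (parity, ΔL, ΔJ fail)
(b) allowed
(c) forbidden (ΔS, ΔL fail)
(d) forbidden (parity fails)
(e) forbidden (parity, ΔS, ΔJ fail)
Total allowed: 1 of 5.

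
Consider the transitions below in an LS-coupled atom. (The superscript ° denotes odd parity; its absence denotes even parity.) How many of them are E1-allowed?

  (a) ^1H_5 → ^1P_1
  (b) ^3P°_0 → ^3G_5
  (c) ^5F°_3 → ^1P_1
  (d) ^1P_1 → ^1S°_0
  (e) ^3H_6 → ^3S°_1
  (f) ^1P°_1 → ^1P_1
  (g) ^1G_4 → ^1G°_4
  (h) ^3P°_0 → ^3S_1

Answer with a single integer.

4

(a) forbidden (parity, ΔL, ΔJ fail)
(b) forbidden (ΔL, ΔJ fail)
(c) forbidden (ΔS, ΔL, ΔJ fail)
(d) allowed
(e) forbidden (ΔL, ΔJ fail)
(f) allowed
(g) allowed
(h) allowed
Total allowed: 4 of 8.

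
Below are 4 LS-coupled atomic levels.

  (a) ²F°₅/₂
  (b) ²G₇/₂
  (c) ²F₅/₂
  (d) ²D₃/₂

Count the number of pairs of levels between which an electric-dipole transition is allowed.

(a)–(b): allowed.
(a)–(c): allowed.
(a)–(d): allowed.
(b)–(c): forbidden (parity).
(b)–(d): forbidden (parity, ΔL, ΔJ).
(c)–(d): forbidden (parity).
Allowed pairs: 3 of 6.

3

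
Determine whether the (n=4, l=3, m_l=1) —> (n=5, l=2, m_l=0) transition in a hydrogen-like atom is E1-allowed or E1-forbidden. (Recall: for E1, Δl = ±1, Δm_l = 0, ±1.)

allowed

Initial l = 3, final l = 2, so Δl = -1. E1 requires Δl = ±1: passes.
m_l: 1 → 0 (Δm_l = -1). |Δm_l| ≤ 1 passes.
All E1 selection rules are satisfied.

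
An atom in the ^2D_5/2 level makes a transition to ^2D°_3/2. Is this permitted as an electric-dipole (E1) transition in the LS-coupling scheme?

allowed

Reading off the term symbols: S 1/2→1/2, L 2→2, J 5/2→3/2, parity even→odd.
Parity must change: even → odd — ok.
ΔS = 0: S: 1/2 → 1/2 — ok.
ΔL = 0, ±1 (not L=0↔0): L: 2 → 2, ΔL = +0 — ok.
ΔJ = 0, ±1 (not J=0↔0): J: 5/2 → 3/2, ΔJ = -1 — ok.
All four E1 rules are satisfied.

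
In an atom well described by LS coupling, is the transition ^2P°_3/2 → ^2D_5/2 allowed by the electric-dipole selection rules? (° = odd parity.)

allowed

Parity must change: odd → even — passes.
ΔS = 0: S: 1/2 → 1/2 — passes.
ΔL = 0, ±1 (not L=0↔0): L: 1 → 2, ΔL = +1 — passes.
ΔJ = 0, ±1 (not J=0↔0): J: 3/2 → 5/2, ΔJ = +1 — passes.
All four E1 rules are satisfied.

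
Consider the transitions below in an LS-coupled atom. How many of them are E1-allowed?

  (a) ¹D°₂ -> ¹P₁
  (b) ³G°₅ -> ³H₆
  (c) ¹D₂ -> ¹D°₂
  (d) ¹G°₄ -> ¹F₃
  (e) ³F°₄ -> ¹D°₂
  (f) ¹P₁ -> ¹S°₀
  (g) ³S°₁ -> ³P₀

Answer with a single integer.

(a) allowed
(b) allowed
(c) allowed
(d) allowed
(e) forbidden (parity, ΔS, ΔJ fail)
(f) allowed
(g) allowed
Total allowed: 6 of 7.

6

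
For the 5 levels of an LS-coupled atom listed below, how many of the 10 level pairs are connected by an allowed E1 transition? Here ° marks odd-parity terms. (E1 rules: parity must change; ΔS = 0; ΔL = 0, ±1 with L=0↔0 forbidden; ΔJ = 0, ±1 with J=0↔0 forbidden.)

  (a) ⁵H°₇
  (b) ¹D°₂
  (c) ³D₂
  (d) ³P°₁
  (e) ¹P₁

(a)–(b): forbidden (parity, ΔS, ΔL, ΔJ).
(a)–(c): forbidden (ΔS, ΔL, ΔJ).
(a)–(d): forbidden (parity, ΔS, ΔL, ΔJ).
(a)–(e): forbidden (ΔS, ΔL, ΔJ).
(b)–(c): forbidden (ΔS).
(b)–(d): forbidden (parity, ΔS).
(b)–(e): allowed.
(c)–(d): allowed.
(c)–(e): forbidden (parity, ΔS).
(d)–(e): forbidden (ΔS).
Allowed pairs: 2 of 10.

2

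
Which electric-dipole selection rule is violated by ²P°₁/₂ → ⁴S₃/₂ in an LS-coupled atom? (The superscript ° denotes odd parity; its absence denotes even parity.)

Reading off the term symbols: S 1/2→3/2, L 1→0, J 1/2→3/2, parity odd→even.
Parity must change: odd → even — passes.
ΔS = 0: S: 1/2 → 3/2 — fails.
ΔJ = 0, ±1 (not J=0↔0): J: 1/2 → 3/2, ΔJ = +1 — passes.
ΔL = 0, ±1 (not L=0↔0): L: 1 → 0, ΔL = -1 — passes.

the ΔS = 0 rule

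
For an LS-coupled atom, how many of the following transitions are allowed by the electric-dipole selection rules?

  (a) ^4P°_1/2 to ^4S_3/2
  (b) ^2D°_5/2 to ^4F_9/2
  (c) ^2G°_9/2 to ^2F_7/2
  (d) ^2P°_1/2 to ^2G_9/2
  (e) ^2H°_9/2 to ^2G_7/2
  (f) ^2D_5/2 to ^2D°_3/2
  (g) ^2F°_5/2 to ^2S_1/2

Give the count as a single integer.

(a) allowed
(b) forbidden (ΔS, ΔJ fail)
(c) allowed
(d) forbidden (ΔL, ΔJ fail)
(e) allowed
(f) allowed
(g) forbidden (ΔL, ΔJ fail)
Total allowed: 4 of 7.

4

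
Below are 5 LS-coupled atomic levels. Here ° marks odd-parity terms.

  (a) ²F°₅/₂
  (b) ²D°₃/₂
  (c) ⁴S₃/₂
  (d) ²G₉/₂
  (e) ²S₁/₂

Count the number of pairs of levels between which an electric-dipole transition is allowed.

(a)–(b): forbidden (parity).
(a)–(c): forbidden (ΔS, ΔL).
(a)–(d): forbidden (ΔJ).
(a)–(e): forbidden (ΔL, ΔJ).
(b)–(c): forbidden (ΔS, ΔL).
(b)–(d): forbidden (ΔL, ΔJ).
(b)–(e): forbidden (ΔL).
(c)–(d): forbidden (parity, ΔS, ΔL, ΔJ).
(c)–(e): forbidden (parity, ΔS, ΔL).
(d)–(e): forbidden (parity, ΔL, ΔJ).
Allowed pairs: 0 of 10.

0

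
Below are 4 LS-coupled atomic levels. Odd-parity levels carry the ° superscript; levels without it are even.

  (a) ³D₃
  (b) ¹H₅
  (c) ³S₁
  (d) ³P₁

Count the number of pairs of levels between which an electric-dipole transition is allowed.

(a)–(b): forbidden (parity, ΔS, ΔL, ΔJ).
(a)–(c): forbidden (parity, ΔL, ΔJ).
(a)–(d): forbidden (parity, ΔJ).
(b)–(c): forbidden (parity, ΔS, ΔL, ΔJ).
(b)–(d): forbidden (parity, ΔS, ΔL, ΔJ).
(c)–(d): forbidden (parity).
Allowed pairs: 0 of 6.

0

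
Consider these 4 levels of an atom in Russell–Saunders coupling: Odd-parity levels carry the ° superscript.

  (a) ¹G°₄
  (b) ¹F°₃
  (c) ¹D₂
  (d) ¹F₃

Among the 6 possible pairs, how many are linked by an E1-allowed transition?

3

(a)–(b): forbidden (parity).
(a)–(c): forbidden (ΔL, ΔJ).
(a)–(d): allowed.
(b)–(c): allowed.
(b)–(d): allowed.
(c)–(d): forbidden (parity).
Allowed pairs: 3 of 6.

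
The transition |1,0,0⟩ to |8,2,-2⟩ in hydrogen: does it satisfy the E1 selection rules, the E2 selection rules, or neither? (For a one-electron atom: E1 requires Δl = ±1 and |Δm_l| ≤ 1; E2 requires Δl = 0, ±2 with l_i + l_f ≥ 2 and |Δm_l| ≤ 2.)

E2

Δl = 2 − 0 = +2; l_i + l_f = 2.
Δm_l = -2.
E1 (Δl = ±1, |Δm_l| ≤ 1): not satisfied.
E2 (Δl = 0,±2, l_i+l_f ≥ 2, |Δm_l| ≤ 2): satisfied.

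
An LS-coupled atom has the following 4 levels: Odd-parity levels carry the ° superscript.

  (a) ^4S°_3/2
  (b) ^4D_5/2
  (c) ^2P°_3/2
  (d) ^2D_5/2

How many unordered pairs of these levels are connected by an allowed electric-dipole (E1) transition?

(a)–(b): forbidden (ΔL).
(a)–(c): forbidden (parity, ΔS).
(a)–(d): forbidden (ΔS, ΔL).
(b)–(c): forbidden (ΔS).
(b)–(d): forbidden (parity, ΔS).
(c)–(d): allowed.
Allowed pairs: 1 of 6.

1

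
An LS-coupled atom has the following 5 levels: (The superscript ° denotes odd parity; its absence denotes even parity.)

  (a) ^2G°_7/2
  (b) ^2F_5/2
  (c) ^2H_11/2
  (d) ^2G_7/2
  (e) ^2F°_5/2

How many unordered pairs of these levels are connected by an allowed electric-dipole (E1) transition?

4

(a)–(b): allowed.
(a)–(c): forbidden (ΔJ).
(a)–(d): allowed.
(a)–(e): forbidden (parity).
(b)–(c): forbidden (parity, ΔL, ΔJ).
(b)–(d): forbidden (parity).
(b)–(e): allowed.
(c)–(d): forbidden (parity, ΔJ).
(c)–(e): forbidden (ΔL, ΔJ).
(d)–(e): allowed.
Allowed pairs: 4 of 10.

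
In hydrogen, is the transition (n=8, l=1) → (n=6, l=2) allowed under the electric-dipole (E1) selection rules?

l: 1 → 2 (Δl = +1). Δl = ±1 ok.
All E1 selection rules are satisfied.

allowed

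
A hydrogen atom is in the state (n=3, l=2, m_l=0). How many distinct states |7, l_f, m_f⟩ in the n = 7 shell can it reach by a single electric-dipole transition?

6

E1 requires Δl = ±1, so l_f ∈ {1, 3}; with 0 ≤ l_f ≤ n_f−1 = 6, the allowed l_f values are {1, 3}.
For l_f = 1: m_f ∈ {m_i−1, m_i, m_i+1} ∩ [−1, 1] = {-1, 0, 1} → 3 states.
For l_f = 3: m_f ∈ {m_i−1, m_i, m_i+1} ∩ [−3, 3] = {-1, 0, 1} → 3 states.
Total: 6.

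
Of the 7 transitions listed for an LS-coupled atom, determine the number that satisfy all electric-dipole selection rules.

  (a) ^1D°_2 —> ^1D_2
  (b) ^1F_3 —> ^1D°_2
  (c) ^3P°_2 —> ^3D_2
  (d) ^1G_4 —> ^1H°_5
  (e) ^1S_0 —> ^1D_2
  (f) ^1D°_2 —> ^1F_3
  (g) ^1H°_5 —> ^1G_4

(a) allowed
(b) allowed
(c) allowed
(d) allowed
(e) forbidden (parity, ΔL, ΔJ fail)
(f) allowed
(g) allowed
Total allowed: 6 of 7.

6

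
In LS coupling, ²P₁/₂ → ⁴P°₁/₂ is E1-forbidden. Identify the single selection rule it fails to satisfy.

Initial level: S=1/2, L=1, J=1/2, parity even. Final level: S=3/2, L=1, J=1/2, parity odd.
ΔJ = 0, ±1 (not J=0↔0): J: 1/2 → 1/2, ΔJ = +0 — ok.
Parity must change: even → odd — ok.
ΔL = 0, ±1 (not L=0↔0): L: 1 → 1, ΔL = +0 — ok.
ΔS = 0: S: 1/2 → 3/2 — fails.

the ΔS = 0 rule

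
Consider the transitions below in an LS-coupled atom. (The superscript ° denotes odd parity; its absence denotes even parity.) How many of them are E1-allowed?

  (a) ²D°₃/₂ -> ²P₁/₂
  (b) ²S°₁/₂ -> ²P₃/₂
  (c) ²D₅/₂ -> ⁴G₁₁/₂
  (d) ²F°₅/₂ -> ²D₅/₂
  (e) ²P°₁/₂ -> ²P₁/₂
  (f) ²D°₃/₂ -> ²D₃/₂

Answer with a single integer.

(a) allowed
(b) allowed
(c) forbidden (parity, ΔS, ΔL, ΔJ fail)
(d) allowed
(e) allowed
(f) allowed
Total allowed: 5 of 6.

5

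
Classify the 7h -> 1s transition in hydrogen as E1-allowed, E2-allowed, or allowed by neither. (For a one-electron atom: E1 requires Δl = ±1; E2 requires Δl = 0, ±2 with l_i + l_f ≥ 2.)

Δl = 0 − 5 = -5; l_i + l_f = 5.
E1 (Δl = ±1): not satisfied.
E2 (Δl = 0,±2, l_i+l_f ≥ 2): not satisfied.

neither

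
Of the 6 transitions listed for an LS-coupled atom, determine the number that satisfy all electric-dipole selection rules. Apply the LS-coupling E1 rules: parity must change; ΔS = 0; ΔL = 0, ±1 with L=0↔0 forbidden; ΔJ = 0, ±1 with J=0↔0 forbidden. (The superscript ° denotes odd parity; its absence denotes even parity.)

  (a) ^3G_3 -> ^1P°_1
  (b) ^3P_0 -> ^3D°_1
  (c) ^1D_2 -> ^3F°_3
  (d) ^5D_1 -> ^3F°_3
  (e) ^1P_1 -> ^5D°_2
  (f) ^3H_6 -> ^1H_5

(a) forbidden (ΔS, ΔL, ΔJ fail)
(b) allowed
(c) forbidden (ΔS fails)
(d) forbidden (ΔS, ΔJ fail)
(e) forbidden (ΔS fails)
(f) forbidden (parity, ΔS fail)
Total allowed: 1 of 6.

1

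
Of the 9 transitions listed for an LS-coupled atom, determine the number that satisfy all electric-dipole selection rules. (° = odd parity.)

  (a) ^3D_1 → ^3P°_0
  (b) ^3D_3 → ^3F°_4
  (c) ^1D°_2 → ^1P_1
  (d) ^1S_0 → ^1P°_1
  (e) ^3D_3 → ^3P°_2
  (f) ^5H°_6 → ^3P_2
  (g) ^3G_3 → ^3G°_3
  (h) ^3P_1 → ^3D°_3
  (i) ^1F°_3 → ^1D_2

7

(a) allowed
(b) allowed
(c) allowed
(d) allowed
(e) allowed
(f) forbidden (ΔS, ΔL, ΔJ fail)
(g) allowed
(h) forbidden (ΔJ fails)
(i) allowed
Total allowed: 7 of 9.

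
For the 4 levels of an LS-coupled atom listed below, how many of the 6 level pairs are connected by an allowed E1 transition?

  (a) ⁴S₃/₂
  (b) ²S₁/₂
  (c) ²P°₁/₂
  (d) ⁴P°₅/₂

(a)–(b): forbidden (parity, ΔS, ΔL).
(a)–(c): forbidden (ΔS).
(a)–(d): allowed.
(b)–(c): allowed.
(b)–(d): forbidden (ΔS, ΔJ).
(c)–(d): forbidden (parity, ΔS, ΔJ).
Allowed pairs: 2 of 6.

2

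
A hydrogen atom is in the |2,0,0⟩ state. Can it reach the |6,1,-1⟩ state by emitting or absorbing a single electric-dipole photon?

allowed

Δl = 1 − 0 = +1; the E1 rule Δl = ±1 is ✓.
Δm_l = -1 − (0) = -1. E1 requires Δm_l = 0, ±1: ✓.
All E1 selection rules are satisfied.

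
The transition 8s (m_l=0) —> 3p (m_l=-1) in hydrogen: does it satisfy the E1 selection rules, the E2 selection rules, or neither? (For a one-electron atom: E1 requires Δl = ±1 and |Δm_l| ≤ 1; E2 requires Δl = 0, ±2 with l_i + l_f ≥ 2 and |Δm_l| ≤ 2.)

E1

Δl = 1 − 0 = +1; l_i + l_f = 1.
Δm_l = -1.
E1 (Δl = ±1, |Δm_l| ≤ 1): satisfied.
E2 (Δl = 0,±2, l_i+l_f ≥ 2, |Δm_l| ≤ 2): not satisfied.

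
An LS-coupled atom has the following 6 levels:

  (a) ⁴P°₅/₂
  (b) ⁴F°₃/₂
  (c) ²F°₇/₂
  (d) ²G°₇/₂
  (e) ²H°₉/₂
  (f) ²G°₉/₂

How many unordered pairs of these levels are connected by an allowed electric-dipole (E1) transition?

0

(a)–(b): forbidden (parity, ΔL).
(a)–(c): forbidden (parity, ΔS, ΔL).
(a)–(d): forbidden (parity, ΔS, ΔL).
(a)–(e): forbidden (parity, ΔS, ΔL, ΔJ).
(a)–(f): forbidden (parity, ΔS, ΔL, ΔJ).
(b)–(c): forbidden (parity, ΔS, ΔJ).
(b)–(d): forbidden (parity, ΔS, ΔJ).
(b)–(e): forbidden (parity, ΔS, ΔL, ΔJ).
(b)–(f): forbidden (parity, ΔS, ΔJ).
(c)–(d): forbidden (parity).
(c)–(e): forbidden (parity, ΔL).
(c)–(f): forbidden (parity).
(d)–(e): forbidden (parity).
(d)–(f): forbidden (parity).
(e)–(f): forbidden (parity).
Allowed pairs: 0 of 15.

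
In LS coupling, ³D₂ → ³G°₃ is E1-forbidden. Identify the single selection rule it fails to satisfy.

Parity must change: even → odd — satisfied.
ΔS = 0: S: 1 → 1 — satisfied.
ΔL = 0, ±1 (not L=0↔0): L: 2 → 4, ΔL = +2 — violated.
ΔJ = 0, ±1 (not J=0↔0): J: 2 → 3, ΔJ = +1 — satisfied.

the ΔL = 0, ±1 rule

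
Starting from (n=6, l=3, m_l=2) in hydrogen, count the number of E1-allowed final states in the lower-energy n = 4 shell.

E1 requires Δl = ±1, so l_f ∈ {2, 4}; with 0 ≤ l_f ≤ n_f−1 = 3, the allowed l_f values are {2}.
For l_f = 2: m_f ∈ {m_i−1, m_i, m_i+1} ∩ [−2, 2] = {1, 2} → 2 states.
Total: 2.

2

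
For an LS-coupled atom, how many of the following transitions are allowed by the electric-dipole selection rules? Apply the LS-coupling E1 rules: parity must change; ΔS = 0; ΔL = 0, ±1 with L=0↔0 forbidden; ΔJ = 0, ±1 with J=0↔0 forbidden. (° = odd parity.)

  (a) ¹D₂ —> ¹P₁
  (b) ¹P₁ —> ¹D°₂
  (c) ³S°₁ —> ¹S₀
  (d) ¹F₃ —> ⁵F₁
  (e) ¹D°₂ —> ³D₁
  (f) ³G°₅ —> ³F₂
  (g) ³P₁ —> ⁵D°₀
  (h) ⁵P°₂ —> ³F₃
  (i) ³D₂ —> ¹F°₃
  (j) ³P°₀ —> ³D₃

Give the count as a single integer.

1

(a) forbidden (parity fails)
(b) allowed
(c) forbidden (ΔS, ΔL fail)
(d) forbidden (parity, ΔS, ΔJ fail)
(e) forbidden (ΔS fails)
(f) forbidden (ΔJ fails)
(g) forbidden (ΔS fails)
(h) forbidden (ΔS, ΔL fail)
(i) forbidden (ΔS fails)
(j) forbidden (ΔJ fails)
Total allowed: 1 of 10.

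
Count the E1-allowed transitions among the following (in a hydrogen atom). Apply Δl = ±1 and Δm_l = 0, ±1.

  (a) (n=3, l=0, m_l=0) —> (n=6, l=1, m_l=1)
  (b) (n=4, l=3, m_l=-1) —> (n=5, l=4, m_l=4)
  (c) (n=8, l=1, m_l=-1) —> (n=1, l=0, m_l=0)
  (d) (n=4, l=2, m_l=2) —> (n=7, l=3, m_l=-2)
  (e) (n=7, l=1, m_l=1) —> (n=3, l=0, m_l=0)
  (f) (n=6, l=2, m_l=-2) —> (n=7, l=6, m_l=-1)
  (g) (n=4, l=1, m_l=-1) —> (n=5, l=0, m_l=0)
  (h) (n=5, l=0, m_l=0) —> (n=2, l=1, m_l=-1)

5

(a) allowed
(b) forbidden — Δm_l = +5 (E1 requires Δm_l = 0, ±1)
(c) allowed
(d) forbidden — Δm_l = -4 (E1 requires Δm_l = 0, ±1)
(e) allowed
(f) forbidden — Δl = +4 (E1 requires Δl = ±1)
(g) allowed
(h) allowed
Total allowed: 5 of 8.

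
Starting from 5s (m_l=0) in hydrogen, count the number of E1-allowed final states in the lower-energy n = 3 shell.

3

E1 requires Δl = ±1, so l_f ∈ {-1, 1}; with 0 ≤ l_f ≤ n_f−1 = 2, the allowed l_f values are {1}.
For l_f = 1: m_f ∈ {m_i−1, m_i, m_i+1} ∩ [−1, 1] = {-1, 0, 1} → 3 states.
Total: 3.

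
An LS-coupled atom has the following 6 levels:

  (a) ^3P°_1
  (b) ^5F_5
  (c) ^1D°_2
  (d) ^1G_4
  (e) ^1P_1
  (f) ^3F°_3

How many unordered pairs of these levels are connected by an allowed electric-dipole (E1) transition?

(a)–(b): forbidden (ΔS, ΔL, ΔJ).
(a)–(c): forbidden (parity, ΔS).
(a)–(d): forbidden (ΔS, ΔL, ΔJ).
(a)–(e): forbidden (ΔS).
(a)–(f): forbidden (parity, ΔL, ΔJ).
(b)–(c): forbidden (ΔS, ΔJ).
(b)–(d): forbidden (parity, ΔS).
(b)–(e): forbidden (parity, ΔS, ΔL, ΔJ).
(b)–(f): forbidden (ΔS, ΔJ).
(c)–(d): forbidden (ΔL, ΔJ).
(c)–(e): allowed.
(c)–(f): forbidden (parity, ΔS).
(d)–(e): forbidden (parity, ΔL, ΔJ).
(d)–(f): forbidden (ΔS).
(e)–(f): forbidden (ΔS, ΔL, ΔJ).
Allowed pairs: 1 of 15.

1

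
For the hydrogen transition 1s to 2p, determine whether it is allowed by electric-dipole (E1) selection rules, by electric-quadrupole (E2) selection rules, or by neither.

E1

Δl = 1 − 0 = +1; l_i + l_f = 1.
E1 (Δl = ±1): satisfied.
E2 (Δl = 0,±2, l_i+l_f ≥ 2): not satisfied.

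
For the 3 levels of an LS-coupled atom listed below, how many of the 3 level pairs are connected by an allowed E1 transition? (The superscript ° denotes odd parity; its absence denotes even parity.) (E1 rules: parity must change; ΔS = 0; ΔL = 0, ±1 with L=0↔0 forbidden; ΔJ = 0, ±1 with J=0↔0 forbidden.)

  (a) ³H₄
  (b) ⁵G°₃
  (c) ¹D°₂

(a)–(b): forbidden (ΔS).
(a)–(c): forbidden (ΔS, ΔL, ΔJ).
(b)–(c): forbidden (parity, ΔS, ΔL).
Allowed pairs: 0 of 3.

0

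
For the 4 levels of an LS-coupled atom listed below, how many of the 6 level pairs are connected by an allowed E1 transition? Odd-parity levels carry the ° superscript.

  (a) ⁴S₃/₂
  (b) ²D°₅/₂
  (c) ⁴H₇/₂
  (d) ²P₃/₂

(a)–(b): forbidden (ΔS, ΔL).
(a)–(c): forbidden (parity, ΔL, ΔJ).
(a)–(d): forbidden (parity, ΔS).
(b)–(c): forbidden (ΔS, ΔL).
(b)–(d): allowed.
(c)–(d): forbidden (parity, ΔS, ΔL, ΔJ).
Allowed pairs: 1 of 6.

1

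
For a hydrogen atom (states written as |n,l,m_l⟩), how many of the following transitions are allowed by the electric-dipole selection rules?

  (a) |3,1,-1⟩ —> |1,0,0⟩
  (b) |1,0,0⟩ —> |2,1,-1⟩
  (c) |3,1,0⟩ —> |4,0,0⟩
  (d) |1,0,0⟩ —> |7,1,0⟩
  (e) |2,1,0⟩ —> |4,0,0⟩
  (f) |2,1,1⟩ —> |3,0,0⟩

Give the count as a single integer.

(a) allowed
(b) allowed
(c) allowed
(d) allowed
(e) allowed
(f) allowed
Total allowed: 6 of 6.

6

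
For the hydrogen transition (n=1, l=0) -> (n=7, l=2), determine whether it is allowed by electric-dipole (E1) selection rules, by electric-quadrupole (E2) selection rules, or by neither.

Δl = 2 − 0 = +2; l_i + l_f = 2.
E1 (Δl = ±1): not satisfied.
E2 (Δl = 0,±2, l_i+l_f ≥ 2): satisfied.

E2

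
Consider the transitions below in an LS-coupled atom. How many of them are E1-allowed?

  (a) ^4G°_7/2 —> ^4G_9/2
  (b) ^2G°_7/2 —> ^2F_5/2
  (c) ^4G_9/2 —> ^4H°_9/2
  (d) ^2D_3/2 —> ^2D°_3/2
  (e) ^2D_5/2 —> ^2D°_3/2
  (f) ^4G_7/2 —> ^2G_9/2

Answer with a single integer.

5

(a) allowed
(b) allowed
(c) allowed
(d) allowed
(e) allowed
(f) forbidden (parity, ΔS fail)
Total allowed: 5 of 6.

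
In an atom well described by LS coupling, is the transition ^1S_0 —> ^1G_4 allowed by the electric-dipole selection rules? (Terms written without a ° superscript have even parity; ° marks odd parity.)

forbidden

Initial level: S=0, L=0, J=0, parity even. Final level: S=0, L=4, J=4, parity even.
ΔS = 0: S: 0 → 0 — ✓.
Parity must change: even → even — ✗.
ΔJ = 0, ±1 (not J=0↔0): J: 0 → 4, ΔJ = +4 — ✗.
ΔL = 0, ±1 (not L=0↔0): L: 0 → 4, ΔL = +4 — ✗.
Rule(s) violated: parity, ΔL, ΔJ.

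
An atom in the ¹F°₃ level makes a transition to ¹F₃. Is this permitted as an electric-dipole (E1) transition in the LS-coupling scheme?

Reading off the term symbols: S 0→0, L 3→3, J 3→3, parity odd→even.
Parity must change: odd → even — passes.
ΔS = 0: S: 0 → 0 — passes.
ΔL = 0, ±1 (not L=0↔0): L: 3 → 3, ΔL = +0 — passes.
ΔJ = 0, ±1 (not J=0↔0): J: 3 → 3, ΔJ = +0 — passes.
All four E1 rules are satisfied.

allowed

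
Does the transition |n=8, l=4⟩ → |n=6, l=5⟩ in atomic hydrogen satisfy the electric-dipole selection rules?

allowed

l: 4 → 5 (Δl = +1). Δl = ±1 satisfied.
All E1 selection rules are satisfied.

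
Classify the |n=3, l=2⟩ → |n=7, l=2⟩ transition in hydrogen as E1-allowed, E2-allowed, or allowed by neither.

Δl = 2 − 2 = +0; l_i + l_f = 4.
E1 (Δl = ±1): not satisfied.
E2 (Δl = 0,±2, l_i+l_f ≥ 2): satisfied.

E2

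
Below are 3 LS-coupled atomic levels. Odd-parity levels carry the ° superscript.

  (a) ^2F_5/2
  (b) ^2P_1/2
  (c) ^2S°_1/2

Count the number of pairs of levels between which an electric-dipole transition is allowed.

1

(a)–(b): forbidden (parity, ΔL, ΔJ).
(a)–(c): forbidden (ΔL, ΔJ).
(b)–(c): allowed.
Allowed pairs: 1 of 3.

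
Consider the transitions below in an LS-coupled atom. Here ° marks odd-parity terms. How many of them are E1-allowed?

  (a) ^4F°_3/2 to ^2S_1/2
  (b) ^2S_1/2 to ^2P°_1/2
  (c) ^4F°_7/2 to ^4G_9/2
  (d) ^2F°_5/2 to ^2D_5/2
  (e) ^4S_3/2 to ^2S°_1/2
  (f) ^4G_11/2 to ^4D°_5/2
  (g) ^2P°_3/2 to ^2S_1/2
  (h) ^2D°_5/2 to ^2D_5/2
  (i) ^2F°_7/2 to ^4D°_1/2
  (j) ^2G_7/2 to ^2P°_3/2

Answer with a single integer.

5

(a) forbidden (ΔS, ΔL fail)
(b) allowed
(c) allowed
(d) allowed
(e) forbidden (ΔS, ΔL fail)
(f) forbidden (ΔL, ΔJ fail)
(g) allowed
(h) allowed
(i) forbidden (parity, ΔS, ΔJ fail)
(j) forbidden (ΔL, ΔJ fail)
Total allowed: 5 of 10.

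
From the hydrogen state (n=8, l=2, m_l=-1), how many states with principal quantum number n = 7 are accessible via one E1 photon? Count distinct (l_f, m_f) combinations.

5

E1 requires Δl = ±1, so l_f ∈ {1, 3}; with 0 ≤ l_f ≤ n_f−1 = 6, the allowed l_f values are {1, 3}.
For l_f = 1: m_f ∈ {m_i−1, m_i, m_i+1} ∩ [−1, 1] = {-1, 0} → 2 states.
For l_f = 3: m_f ∈ {m_i−1, m_i, m_i+1} ∩ [−3, 3] = {-2, -1, 0} → 3 states.
Total: 5.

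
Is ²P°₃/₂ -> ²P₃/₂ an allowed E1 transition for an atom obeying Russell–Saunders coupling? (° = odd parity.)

allowed

ΔJ = 0, ±1 (not J=0↔0): J: 3/2 → 3/2, ΔJ = +0 — passes.
Parity must change: odd → even — passes.
ΔL = 0, ±1 (not L=0↔0): L: 1 → 1, ΔL = +0 — passes.
ΔS = 0: S: 1/2 → 1/2 — passes.
All four E1 rules are satisfied.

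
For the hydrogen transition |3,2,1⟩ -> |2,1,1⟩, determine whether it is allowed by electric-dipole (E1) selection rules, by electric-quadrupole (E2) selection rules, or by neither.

E1

Δl = 1 − 2 = -1; l_i + l_f = 3.
Δm_l = +0.
E1 (Δl = ±1, |Δm_l| ≤ 1): satisfied.
E2 (Δl = 0,±2, l_i+l_f ≥ 2, |Δm_l| ≤ 2): not satisfied.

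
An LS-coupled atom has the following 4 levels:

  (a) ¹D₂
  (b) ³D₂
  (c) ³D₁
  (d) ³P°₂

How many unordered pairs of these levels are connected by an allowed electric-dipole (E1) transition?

2

(a)–(b): forbidden (parity, ΔS).
(a)–(c): forbidden (parity, ΔS).
(a)–(d): forbidden (ΔS).
(b)–(c): forbidden (parity).
(b)–(d): allowed.
(c)–(d): allowed.
Allowed pairs: 2 of 6.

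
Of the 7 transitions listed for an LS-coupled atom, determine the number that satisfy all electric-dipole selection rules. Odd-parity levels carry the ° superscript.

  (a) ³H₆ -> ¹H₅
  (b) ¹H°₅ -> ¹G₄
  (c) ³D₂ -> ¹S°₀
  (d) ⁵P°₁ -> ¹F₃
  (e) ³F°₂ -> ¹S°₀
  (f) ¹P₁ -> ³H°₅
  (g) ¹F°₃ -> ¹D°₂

(a) forbidden (parity, ΔS fail)
(b) allowed
(c) forbidden (ΔS, ΔL, ΔJ fail)
(d) forbidden (ΔS, ΔL, ΔJ fail)
(e) forbidden (parity, ΔS, ΔL, ΔJ fail)
(f) forbidden (ΔS, ΔL, ΔJ fail)
(g) forbidden (parity fails)
Total allowed: 1 of 7.

1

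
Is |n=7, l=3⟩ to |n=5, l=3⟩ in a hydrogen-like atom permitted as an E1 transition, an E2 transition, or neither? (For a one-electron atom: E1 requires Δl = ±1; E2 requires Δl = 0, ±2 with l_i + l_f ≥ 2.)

Δl = 3 − 3 = +0; l_i + l_f = 6.
E1 (Δl = ±1): not satisfied.
E2 (Δl = 0,±2, l_i+l_f ≥ 2): satisfied.

E2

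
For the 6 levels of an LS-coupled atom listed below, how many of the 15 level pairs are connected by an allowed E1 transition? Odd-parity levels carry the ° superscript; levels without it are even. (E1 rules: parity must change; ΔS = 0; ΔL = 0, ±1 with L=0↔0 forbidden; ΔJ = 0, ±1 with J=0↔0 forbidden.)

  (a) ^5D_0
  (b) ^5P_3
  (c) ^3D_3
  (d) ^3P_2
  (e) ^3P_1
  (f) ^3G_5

0

(a)–(b): forbidden (parity, ΔJ).
(a)–(c): forbidden (parity, ΔS, ΔJ).
(a)–(d): forbidden (parity, ΔS, ΔJ).
(a)–(e): forbidden (parity, ΔS).
(a)–(f): forbidden (parity, ΔS, ΔL, ΔJ).
(b)–(c): forbidden (parity, ΔS).
(b)–(d): forbidden (parity, ΔS).
(b)–(e): forbidden (parity, ΔS, ΔJ).
(b)–(f): forbidden (parity, ΔS, ΔL, ΔJ).
(c)–(d): forbidden (parity).
(c)–(e): forbidden (parity, ΔJ).
(c)–(f): forbidden (parity, ΔL, ΔJ).
(d)–(e): forbidden (parity).
(d)–(f): forbidden (parity, ΔL, ΔJ).
(e)–(f): forbidden (parity, ΔL, ΔJ).
Allowed pairs: 0 of 15.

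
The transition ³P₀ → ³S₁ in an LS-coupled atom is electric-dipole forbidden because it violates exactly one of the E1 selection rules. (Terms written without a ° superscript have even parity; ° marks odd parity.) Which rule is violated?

ΔL = 0, ±1 (not L=0↔0): L: 1 → 0, ΔL = -1 — ✓.
Parity must change: even → even — ✗.
ΔS = 0: S: 1 → 1 — ✓.
ΔJ = 0, ±1 (not J=0↔0): J: 0 → 1, ΔJ = +1 — ✓.

parity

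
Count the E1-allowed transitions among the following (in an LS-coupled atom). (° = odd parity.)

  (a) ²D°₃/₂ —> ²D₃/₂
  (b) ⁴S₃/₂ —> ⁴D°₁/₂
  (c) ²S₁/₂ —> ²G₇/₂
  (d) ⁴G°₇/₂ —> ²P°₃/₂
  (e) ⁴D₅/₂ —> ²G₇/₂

(a) allowed
(b) forbidden (ΔL fails)
(c) forbidden (parity, ΔL, ΔJ fail)
(d) forbidden (parity, ΔS, ΔL, ΔJ fail)
(e) forbidden (parity, ΔS, ΔL fail)
Total allowed: 1 of 5.

1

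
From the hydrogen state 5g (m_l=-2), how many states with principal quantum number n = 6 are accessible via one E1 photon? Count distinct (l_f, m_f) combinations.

E1 requires Δl = ±1, so l_f ∈ {3, 5}; with 0 ≤ l_f ≤ n_f−1 = 5, the allowed l_f values are {3, 5}.
For l_f = 3: m_f ∈ {m_i−1, m_i, m_i+1} ∩ [−3, 3] = {-3, -2, -1} → 3 states.
For l_f = 5: m_f ∈ {m_i−1, m_i, m_i+1} ∩ [−5, 5] = {-3, -2, -1} → 3 states.
Total: 6.

6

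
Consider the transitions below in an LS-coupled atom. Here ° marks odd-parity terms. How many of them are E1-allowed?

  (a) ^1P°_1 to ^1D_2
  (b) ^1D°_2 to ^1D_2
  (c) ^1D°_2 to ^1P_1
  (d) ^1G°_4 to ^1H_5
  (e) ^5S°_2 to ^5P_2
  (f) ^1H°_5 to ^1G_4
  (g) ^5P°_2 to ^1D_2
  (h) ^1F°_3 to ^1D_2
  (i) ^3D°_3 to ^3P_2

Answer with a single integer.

(a) allowed
(b) allowed
(c) allowed
(d) allowed
(e) allowed
(f) allowed
(g) forbidden (ΔS fails)
(h) allowed
(i) allowed
Total allowed: 8 of 9.

8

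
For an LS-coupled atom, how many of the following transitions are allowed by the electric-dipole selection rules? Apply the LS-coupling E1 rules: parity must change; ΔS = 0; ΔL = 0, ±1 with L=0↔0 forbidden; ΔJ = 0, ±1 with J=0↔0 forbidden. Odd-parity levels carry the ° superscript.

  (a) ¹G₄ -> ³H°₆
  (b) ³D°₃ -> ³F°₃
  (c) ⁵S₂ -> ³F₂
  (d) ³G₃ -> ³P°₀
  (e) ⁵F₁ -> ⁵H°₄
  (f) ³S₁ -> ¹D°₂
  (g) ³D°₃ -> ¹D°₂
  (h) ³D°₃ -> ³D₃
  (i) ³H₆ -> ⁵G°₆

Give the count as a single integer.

(a) forbidden (ΔS, ΔJ fail)
(b) forbidden (parity fails)
(c) forbidden (parity, ΔS, ΔL fail)
(d) forbidden (ΔL, ΔJ fail)
(e) forbidden (ΔL, ΔJ fail)
(f) forbidden (ΔS, ΔL fail)
(g) forbidden (parity, ΔS fail)
(h) allowed
(i) forbidden (ΔS fails)
Total allowed: 1 of 9.

1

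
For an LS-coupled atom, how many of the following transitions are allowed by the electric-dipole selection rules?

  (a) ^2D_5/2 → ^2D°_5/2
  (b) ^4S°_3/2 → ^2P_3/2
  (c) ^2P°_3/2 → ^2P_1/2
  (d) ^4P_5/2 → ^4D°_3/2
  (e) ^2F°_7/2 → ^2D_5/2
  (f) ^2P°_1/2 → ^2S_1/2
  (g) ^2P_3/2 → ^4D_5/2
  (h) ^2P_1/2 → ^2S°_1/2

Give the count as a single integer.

(a) allowed
(b) forbidden (ΔS fails)
(c) allowed
(d) allowed
(e) allowed
(f) allowed
(g) forbidden (parity, ΔS fail)
(h) allowed
Total allowed: 6 of 8.

6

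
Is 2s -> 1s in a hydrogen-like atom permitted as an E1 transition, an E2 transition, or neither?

Δl = 0 − 0 = +0; l_i + l_f = 0.
E1 (Δl = ±1): not satisfied.
E2 (Δl = 0,±2, l_i+l_f ≥ 2): not satisfied.

neither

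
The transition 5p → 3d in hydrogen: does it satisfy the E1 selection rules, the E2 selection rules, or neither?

E1

Δl = 2 − 1 = +1; l_i + l_f = 3.
E1 (Δl = ±1): satisfied.
E2 (Δl = 0,±2, l_i+l_f ≥ 2): not satisfied.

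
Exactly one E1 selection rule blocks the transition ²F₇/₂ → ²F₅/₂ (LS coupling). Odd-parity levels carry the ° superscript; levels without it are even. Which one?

Reading off the term symbols: S 1/2→1/2, L 3→3, J 7/2→5/2, parity even→even.
Parity must change: even → even — ✗.
ΔS = 0: S: 1/2 → 1/2 — ✓.
ΔL = 0, ±1 (not L=0↔0): L: 3 → 3, ΔL = +0 — ✓.
ΔJ = 0, ±1 (not J=0↔0): J: 7/2 → 5/2, ΔJ = -1 — ✓.

parity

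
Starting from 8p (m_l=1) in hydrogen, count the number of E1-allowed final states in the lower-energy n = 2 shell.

E1 requires Δl = ±1, so l_f ∈ {0, 2}; with 0 ≤ l_f ≤ n_f−1 = 1, the allowed l_f values are {0}.
For l_f = 0: m_f ∈ {m_i−1, m_i, m_i+1} ∩ [−0, 0] = {0} → 1 state.
Total: 1.

1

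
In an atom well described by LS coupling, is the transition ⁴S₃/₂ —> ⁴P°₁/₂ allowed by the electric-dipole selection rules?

allowed

Parity must change: even → odd — satisfied.
ΔS = 0: S: 3/2 → 3/2 — satisfied.
ΔL = 0, ±1 (not L=0↔0): L: 0 → 1, ΔL = +1 — satisfied.
ΔJ = 0, ±1 (not J=0↔0): J: 3/2 → 1/2, ΔJ = -1 — satisfied.
All four E1 rules are satisfied.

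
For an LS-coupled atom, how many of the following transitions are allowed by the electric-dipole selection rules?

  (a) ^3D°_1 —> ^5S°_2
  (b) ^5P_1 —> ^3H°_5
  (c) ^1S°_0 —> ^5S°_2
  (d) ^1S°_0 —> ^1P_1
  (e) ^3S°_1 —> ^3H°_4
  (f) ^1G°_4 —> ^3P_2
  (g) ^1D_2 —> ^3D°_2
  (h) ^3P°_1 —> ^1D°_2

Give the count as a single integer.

(a) forbidden (parity, ΔS, ΔL fail)
(b) forbidden (ΔS, ΔL, ΔJ fail)
(c) forbidden (parity, ΔS, ΔL, ΔJ fail)
(d) allowed
(e) forbidden (parity, ΔL, ΔJ fail)
(f) forbidden (ΔS, ΔL, ΔJ fail)
(g) forbidden (ΔS fails)
(h) forbidden (parity, ΔS fail)
Total allowed: 1 of 8.

1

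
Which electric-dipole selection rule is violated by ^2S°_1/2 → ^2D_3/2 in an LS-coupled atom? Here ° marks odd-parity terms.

Parity must change: odd → even — ✓.
ΔS = 0: S: 1/2 → 1/2 — ✓.
ΔL = 0, ±1 (not L=0↔0): L: 0 → 2, ΔL = +2 — ✗.
ΔJ = 0, ±1 (not J=0↔0): J: 1/2 → 3/2, ΔJ = +1 — ✓.

the ΔL = 0, ±1 rule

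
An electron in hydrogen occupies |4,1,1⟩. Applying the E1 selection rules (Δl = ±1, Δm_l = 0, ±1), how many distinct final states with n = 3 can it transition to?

4

E1 requires Δl = ±1, so l_f ∈ {0, 2}; with 0 ≤ l_f ≤ n_f−1 = 2, the allowed l_f values are {0, 2}.
For l_f = 0: m_f ∈ {m_i−1, m_i, m_i+1} ∩ [−0, 0] = {0} → 1 state.
For l_f = 2: m_f ∈ {m_i−1, m_i, m_i+1} ∩ [−2, 2] = {0, 1, 2} → 3 states.
Total: 4.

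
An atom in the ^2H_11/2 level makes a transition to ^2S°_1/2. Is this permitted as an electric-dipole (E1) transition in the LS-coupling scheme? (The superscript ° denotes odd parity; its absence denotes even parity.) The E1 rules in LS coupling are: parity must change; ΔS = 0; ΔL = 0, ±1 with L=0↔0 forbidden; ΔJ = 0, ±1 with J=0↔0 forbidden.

ΔL = 0, ±1 (not L=0↔0): L: 5 → 0, ΔL = -5 — ✗.
ΔJ = 0, ±1 (not J=0↔0): J: 11/2 → 1/2, ΔJ = -5 — ✗.
ΔS = 0: S: 1/2 → 1/2 — ✓.
Parity must change: even → odd — ✓.
Rule(s) violated: ΔL, ΔJ.

forbidden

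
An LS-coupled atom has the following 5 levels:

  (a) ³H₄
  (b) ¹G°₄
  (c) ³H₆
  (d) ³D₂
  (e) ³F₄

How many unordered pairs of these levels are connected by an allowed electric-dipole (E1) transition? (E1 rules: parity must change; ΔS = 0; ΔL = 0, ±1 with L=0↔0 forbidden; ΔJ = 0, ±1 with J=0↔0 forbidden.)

(a)–(b): forbidden (ΔS).
(a)–(c): forbidden (parity, ΔJ).
(a)–(d): forbidden (parity, ΔL, ΔJ).
(a)–(e): forbidden (parity, ΔL).
(b)–(c): forbidden (ΔS, ΔJ).
(b)–(d): forbidden (ΔS, ΔL, ΔJ).
(b)–(e): forbidden (ΔS).
(c)–(d): forbidden (parity, ΔL, ΔJ).
(c)–(e): forbidden (parity, ΔL, ΔJ).
(d)–(e): forbidden (parity, ΔJ).
Allowed pairs: 0 of 10.

0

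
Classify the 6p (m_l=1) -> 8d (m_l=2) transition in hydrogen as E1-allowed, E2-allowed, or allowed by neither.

Δl = 2 − 1 = +1; l_i + l_f = 3.
Δm_l = +1.
E1 (Δl = ±1, |Δm_l| ≤ 1): satisfied.
E2 (Δl = 0,±2, l_i+l_f ≥ 2, |Δm_l| ≤ 2): not satisfied.

E1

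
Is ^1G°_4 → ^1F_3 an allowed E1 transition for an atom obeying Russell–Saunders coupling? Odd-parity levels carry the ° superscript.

Reading off the term symbols: S 0→0, L 4→3, J 4→3, parity odd→even.
Parity must change: odd → even — ✓.
ΔS = 0: S: 0 → 0 — ✓.
ΔL = 0, ±1 (not L=0↔0): L: 4 → 3, ΔL = -1 — ✓.
ΔJ = 0, ±1 (not J=0↔0): J: 4 → 3, ΔJ = -1 — ✓.
All four E1 rules are satisfied.

allowed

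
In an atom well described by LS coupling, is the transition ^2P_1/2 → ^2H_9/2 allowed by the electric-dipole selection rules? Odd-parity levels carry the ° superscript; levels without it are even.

Reading off the term symbols: S 1/2→1/2, L 1→5, J 1/2→9/2, parity even→even.
Parity must change: even → even — violated.
ΔS = 0: S: 1/2 → 1/2 — satisfied.
ΔJ = 0, ±1 (not J=0↔0): J: 1/2 → 9/2, ΔJ = +4 — violated.
ΔL = 0, ±1 (not L=0↔0): L: 1 → 5, ΔL = +4 — violated.
Rule(s) violated: parity, ΔL, ΔJ.

forbidden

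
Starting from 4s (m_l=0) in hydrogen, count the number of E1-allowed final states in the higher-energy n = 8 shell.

3

E1 requires Δl = ±1, so l_f ∈ {-1, 1}; with 0 ≤ l_f ≤ n_f−1 = 7, the allowed l_f values are {1}.
For l_f = 1: m_f ∈ {m_i−1, m_i, m_i+1} ∩ [−1, 1] = {-1, 0, 1} → 3 states.
Total: 3.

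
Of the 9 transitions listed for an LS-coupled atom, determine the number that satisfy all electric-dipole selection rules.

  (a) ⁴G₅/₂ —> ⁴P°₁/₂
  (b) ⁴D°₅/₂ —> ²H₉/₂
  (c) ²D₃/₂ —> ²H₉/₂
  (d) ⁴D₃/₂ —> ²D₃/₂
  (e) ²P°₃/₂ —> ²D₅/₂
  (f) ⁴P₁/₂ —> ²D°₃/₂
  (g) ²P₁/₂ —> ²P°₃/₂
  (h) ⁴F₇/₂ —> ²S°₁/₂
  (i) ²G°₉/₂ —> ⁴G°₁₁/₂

2

(a) forbidden (ΔL, ΔJ fail)
(b) forbidden (ΔS, ΔL, ΔJ fail)
(c) forbidden (parity, ΔL, ΔJ fail)
(d) forbidden (parity, ΔS fail)
(e) allowed
(f) forbidden (ΔS fails)
(g) allowed
(h) forbidden (ΔS, ΔL, ΔJ fail)
(i) forbidden (parity, ΔS fail)
Total allowed: 2 of 9.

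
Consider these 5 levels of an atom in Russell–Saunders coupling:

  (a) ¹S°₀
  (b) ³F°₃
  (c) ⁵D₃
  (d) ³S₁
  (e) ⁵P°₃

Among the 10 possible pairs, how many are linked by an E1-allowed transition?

(a)–(b): forbidden (parity, ΔS, ΔL, ΔJ).
(a)–(c): forbidden (ΔS, ΔL, ΔJ).
(a)–(d): forbidden (ΔS, ΔL).
(a)–(e): forbidden (parity, ΔS, ΔJ).
(b)–(c): forbidden (ΔS).
(b)–(d): forbidden (ΔL, ΔJ).
(b)–(e): forbidden (parity, ΔS, ΔL).
(c)–(d): forbidden (parity, ΔS, ΔL, ΔJ).
(c)–(e): allowed.
(d)–(e): forbidden (ΔS, ΔJ).
Allowed pairs: 1 of 10.

1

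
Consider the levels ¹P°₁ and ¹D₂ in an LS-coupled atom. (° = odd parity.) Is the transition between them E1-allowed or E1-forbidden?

allowed

Reading off the term symbols: S 0→0, L 1→2, J 1→2, parity odd→even.
Parity must change: odd → even — ok.
ΔS = 0: S: 0 → 0 — ok.
ΔL = 0, ±1 (not L=0↔0): L: 1 → 2, ΔL = +1 — ok.
ΔJ = 0, ±1 (not J=0↔0): J: 1 → 2, ΔJ = +1 — ok.
All four E1 rules are satisfied.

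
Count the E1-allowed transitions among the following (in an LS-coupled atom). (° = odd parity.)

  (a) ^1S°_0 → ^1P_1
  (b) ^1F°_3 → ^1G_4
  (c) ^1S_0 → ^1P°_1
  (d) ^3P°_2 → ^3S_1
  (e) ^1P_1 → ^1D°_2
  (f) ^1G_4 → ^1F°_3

6

(a) allowed
(b) allowed
(c) allowed
(d) allowed
(e) allowed
(f) allowed
Total allowed: 6 of 6.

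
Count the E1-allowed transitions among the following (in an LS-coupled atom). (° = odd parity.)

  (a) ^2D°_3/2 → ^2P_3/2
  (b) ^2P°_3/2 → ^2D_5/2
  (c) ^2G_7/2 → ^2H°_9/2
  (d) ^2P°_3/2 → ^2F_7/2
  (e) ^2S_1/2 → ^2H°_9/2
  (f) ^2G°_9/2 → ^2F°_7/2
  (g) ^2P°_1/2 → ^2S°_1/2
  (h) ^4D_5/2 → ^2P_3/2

3

(a) allowed
(b) allowed
(c) allowed
(d) forbidden (ΔL, ΔJ fail)
(e) forbidden (ΔL, ΔJ fail)
(f) forbidden (parity fails)
(g) forbidden (parity fails)
(h) forbidden (parity, ΔS fail)
Total allowed: 3 of 8.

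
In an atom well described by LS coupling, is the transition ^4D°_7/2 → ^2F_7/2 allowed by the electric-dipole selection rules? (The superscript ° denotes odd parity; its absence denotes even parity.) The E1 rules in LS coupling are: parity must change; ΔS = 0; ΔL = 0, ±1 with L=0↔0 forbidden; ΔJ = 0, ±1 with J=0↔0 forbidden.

Reading off the term symbols: S 3/2→1/2, L 2→3, J 7/2→7/2, parity odd→even.
Parity must change: odd → even — ✓.
ΔS = 0: S: 3/2 → 1/2 — ✗.
ΔJ = 0, ±1 (not J=0↔0): J: 7/2 → 7/2, ΔJ = +0 — ✓.
ΔL = 0, ±1 (not L=0↔0): L: 2 → 3, ΔL = +1 — ✓.
Rule(s) violated: ΔS.

forbidden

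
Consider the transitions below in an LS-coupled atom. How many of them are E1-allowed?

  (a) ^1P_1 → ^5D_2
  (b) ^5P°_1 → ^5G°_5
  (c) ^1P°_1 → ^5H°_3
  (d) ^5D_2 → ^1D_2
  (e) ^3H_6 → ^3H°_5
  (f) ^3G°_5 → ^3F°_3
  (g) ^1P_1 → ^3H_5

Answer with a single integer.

1

(a) forbidden (parity, ΔS fail)
(b) forbidden (parity, ΔL, ΔJ fail)
(c) forbidden (parity, ΔS, ΔL, ΔJ fail)
(d) forbidden (parity, ΔS fail)
(e) allowed
(f) forbidden (parity, ΔJ fail)
(g) forbidden (parity, ΔS, ΔL, ΔJ fail)
Total allowed: 1 of 7.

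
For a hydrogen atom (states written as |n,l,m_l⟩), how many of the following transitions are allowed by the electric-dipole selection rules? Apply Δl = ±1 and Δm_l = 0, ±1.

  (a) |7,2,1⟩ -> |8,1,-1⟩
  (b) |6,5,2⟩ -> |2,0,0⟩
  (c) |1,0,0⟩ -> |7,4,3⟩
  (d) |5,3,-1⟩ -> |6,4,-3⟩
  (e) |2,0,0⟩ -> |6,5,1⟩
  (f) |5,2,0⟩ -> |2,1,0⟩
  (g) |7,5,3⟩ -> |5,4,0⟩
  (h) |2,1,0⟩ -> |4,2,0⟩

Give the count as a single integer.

(a) forbidden — Δm_l = -2 (E1 requires Δm_l = 0, ±1)
(b) forbidden — Δl = -5 (E1 requires Δl = ±1); Δm_l = -2 (E1 requires Δm_l = 0, ±1)
(c) forbidden — Δl = +4 (E1 requires Δl = ±1); Δm_l = +3 (E1 requires Δm_l = 0, ±1)
(d) forbidden — Δm_l = -2 (E1 requires Δm_l = 0, ±1)
(e) forbidden — Δl = +5 (E1 requires Δl = ±1)
(f) allowed
(g) forbidden — Δm_l = -3 (E1 requires Δm_l = 0, ±1)
(h) allowed
Total allowed: 2 of 8.

2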